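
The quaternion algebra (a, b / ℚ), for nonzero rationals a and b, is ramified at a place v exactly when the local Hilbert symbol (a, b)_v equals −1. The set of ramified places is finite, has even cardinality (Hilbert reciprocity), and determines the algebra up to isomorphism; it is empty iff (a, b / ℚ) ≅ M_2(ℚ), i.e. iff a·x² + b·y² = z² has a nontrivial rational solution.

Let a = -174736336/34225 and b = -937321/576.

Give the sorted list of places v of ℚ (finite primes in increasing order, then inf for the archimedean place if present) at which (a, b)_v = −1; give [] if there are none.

(a, b) ≡ (-37789, -19129) mod (ℚ^×)²; places V = {2, 3, 5, 7, 11, 17, 23, 31, 37, 47, 53, ∞}.
(a,b)_47: α=0, u≡45; β=1, v≡34 (mod 47); (45|47)=-1, (34|47)=+1; sign (−1)^0·-1^1·+1^0 = -1.
(a,b)_∞: sgn(-37789)=−, sgn(-19129)=−, so -1.
(a,b)_5: α=-2, u≡1; β=0, v≡4 (mod 5); (1|5)=+1, (4|5)=+1; sign (−1)^0·+1^0·+1^-2 = +1.
(a,b)_37: α=-2, u≡36; β=1, v≡27 (mod 37); (36|37)=+1, (27|37)=+1; sign (−1)^0·+1^1·+1^-2 = +1.
(a,b)_7: α=0, u≡1; β=2, v≡1 (mod 7); (1|7)=+1, (1|7)=+1; sign (−1)^0·+1^2·+1^0 = +1.
(a,b)_3: α=0, u≡2; β=-2, v≡2 (mod 3); (2|3)=-1, (2|3)=-1; sign (−1)^0·-1^-2·-1^0 = +1.
(a,b)_23: α=1, u≡13; β=0, v≡21 (mod 23); (13|23)=+1, (21|23)=-1; sign (−1)^0·+1^0·-1^1 = -1.
(a,b)_11: α=0, u≡7; β=1, v≡7 (mod 11); (7|11)=-1, (7|11)=-1; sign (−1)^0·-1^1·-1^0 = -1.
(a,b)_31: α=1, u≡12; β=0, v≡29 (mod 31); (12|31)=-1, (29|31)=-1; sign (−1)^0·-1^0·-1^1 = -1.
(a,b)_2: α=4, β=-6; u≡3, v≡7 (mod 8); ε(u)ε(v)=1·1, αω(v)=4·0, βω(u)=-6·1; sum ≡ 1  ⇒  -1.
(a,b)_17: α=2, u≡8; β=0, v≡13 (mod 17); (8|17)=+1, (13|17)=+1; sign (−1)^0·+1^0·+1^2 = +1.
(a,b)_53: α=1, u≡24; β=0, v≡25 (mod 53); (24|53)=+1, (25|53)=+1; sign (−1)^0·+1^0·+1^1 = +1.
Ram(-37789, -19129) = {2, 11, 23, 31, 47, ∞}; no ℚ_2-point on the conic.

[2, 11, 23, 31, 47, inf]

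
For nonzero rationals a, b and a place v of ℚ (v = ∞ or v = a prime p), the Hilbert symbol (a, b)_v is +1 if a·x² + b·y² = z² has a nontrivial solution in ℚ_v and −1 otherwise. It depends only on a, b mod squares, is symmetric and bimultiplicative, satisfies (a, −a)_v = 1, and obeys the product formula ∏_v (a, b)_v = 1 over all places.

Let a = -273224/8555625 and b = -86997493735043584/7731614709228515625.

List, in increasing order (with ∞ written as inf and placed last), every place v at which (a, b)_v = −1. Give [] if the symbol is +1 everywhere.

[2, 17, 19, inf]

Mod squares: a ≡ -1394, b ≡ -291346. Check v ∈ {∞, 2, 3, 5, 7, 11, 13, 17, 19, 41}.
v=19: a=19^0·(≡15), b=19^1·(≡3) mod 19; (15|19)=-1, (3|19)=-1; (−1)^{0·1·9}·(-1)^1·(-1)^0 = -1.
v=5: a=5^-4·(≡4), b=5^-12·(≡4) mod 5; (4|5)=+1, (4|5)=+1; (−1)^{-4·-12·2}·(+1)^-12·(+1)^-4 = +1.
v=41: a=41^1·(≡7), b=41^3·(≡13) mod 41; (7|41)=-1, (13|41)=-1; (−1)^{1·3·20}·(-1)^3·(-1)^1 = +1.
v=7: a=7^2·(≡3), b=7^4·(≡4) mod 7; (3|7)=-1, (4|7)=+1; (−1)^{2·4·3}·(-1)^4·(+1)^2 = +1.
v=11: a=11^0·(≡5), b=11^1·(≡8) mod 11; (5|11)=+1, (8|11)=-1; (−1)^{0·1·5}·(+1)^1·(-1)^0 = +1.
v=3: a=3^-4·(≡1), b=3^-8·(≡2) mod 3; (1|3)=+1, (2|3)=-1; (−1)^{-4·-8·1}·(+1)^-8·(-1)^-4 = +1.
v=2: v_2(a)=3, v_2(b)=9; units ≡ 7, 7 (mod 8); ε·ε+αω+βω = 1·1+3·0+9·0 ≡ 1  ⇒  (a,b)_2 = -1.
v=∞: -1394 < 0 and -291346 < 0  ⇒  (a,b)_∞ = -1.
v=17: a=17^1·(≡10), b=17^3·(≡4) mod 17; (10|17)=-1, (4|17)=+1; (−1)^{1·3·8}·(-1)^3·(+1)^1 = -1.
v=13: a=13^-2·(≡12), b=13^-6·(≡1) mod 13; (12|13)=+1, (1|13)=+1; (−1)^{-2·-6·6}·(+1)^-6·(+1)^-2 = +1.
Ram(-1394, -291346) = {2, 17, 19, ∞}; no ℚ_2-point on the conic.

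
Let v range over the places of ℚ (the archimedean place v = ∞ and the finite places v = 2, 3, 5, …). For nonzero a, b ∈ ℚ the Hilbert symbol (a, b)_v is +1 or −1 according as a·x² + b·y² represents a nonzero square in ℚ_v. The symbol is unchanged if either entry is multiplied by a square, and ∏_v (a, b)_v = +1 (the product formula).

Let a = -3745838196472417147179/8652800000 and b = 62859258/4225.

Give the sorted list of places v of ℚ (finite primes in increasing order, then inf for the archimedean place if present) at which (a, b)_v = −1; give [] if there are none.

[5, 37]

(a, b) ≡ (-1295, 1178) mod (ℚ^×)²; places V = {2, 3, 5, 7, 11, 13, 19, 31, 37, ∞}.
(a,b)_5: α=-5, u≡1; β=-2, v≡2 (mod 5); (1|5)=+1, (2|5)=-1; sign (−1)^0·+1^-2·-1^-5 = -1.
(a,b)_∞: sgn(-1295)=−, sgn(1178)=+, so +1.
(a,b)_37: α=1, u≡6; β=0, v≡31 (mod 37); (6|37)=-1, (31|37)=-1; sign (−1)^0·-1^0·-1^1 = -1.
(a,b)_19: α=2, u≡6; β=1, v≡1 (mod 19); (6|19)=+1, (1|19)=+1; sign (−1)^0·+1^1·+1^2 = +1.
(a,b)_2: α=-14, β=1; u≡1, v≡5 (mod 8); ε(u)ε(v)=0·0, αω(v)=-14·1, βω(u)=1·0; sum ≡ 0  ⇒  +1.
(a,b)_11: α=8, u≡9; β=2, v≡1 (mod 11); (9|11)=+1, (1|11)=+1; sign (−1)^0·+1^2·+1^8 = +1.
(a,b)_31: α=2, u≡20; β=1, v≡25 (mod 31); (20|31)=+1, (25|31)=+1; sign (−1)^0·+1^1·+1^2 = +1.
(a,b)_3: α=4, u≡1; β=2, v≡2 (mod 3); (1|3)=+1, (2|3)=-1; sign (−1)^0·+1^2·-1^4 = +1.
(a,b)_13: α=-2, u≡2; β=-2, v≡6 (mod 13); (2|13)=-1, (6|13)=-1; sign (−1)^0·-1^-2·-1^-2 = +1.
(a,b)_7: α=5, u≡1; β=2, v≡2 (mod 7); (1|7)=+1, (2|7)=+1; sign (−1)^0·+1^2·+1^5 = +1.
|Ram(-1295, 1178)| = 2, even; anisotropic at {5, 37}.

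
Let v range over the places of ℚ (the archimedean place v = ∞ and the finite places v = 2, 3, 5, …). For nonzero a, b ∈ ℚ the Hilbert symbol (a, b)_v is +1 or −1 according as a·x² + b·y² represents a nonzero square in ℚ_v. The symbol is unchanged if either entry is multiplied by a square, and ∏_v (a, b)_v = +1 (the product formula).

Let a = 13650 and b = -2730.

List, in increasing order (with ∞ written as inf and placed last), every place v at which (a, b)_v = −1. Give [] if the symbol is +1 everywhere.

[2, 3, 7, 13]

Mod squares: a ≡ 546, b ≡ -2730. Check v ∈ {∞, 2, 3, 5, 7, 13}.
v=3: a=3^1·(≡2), b=3^1·(≡2) mod 3; (2|3)=-1, (2|3)=-1; (−1)^{1·1·1}·(-1)^1·(-1)^1 = -1.
v=7: a=7^1·(≡4), b=7^1·(≡2) mod 7; (4|7)=+1, (2|7)=+1; (−1)^{1·1·3}·(+1)^1·(+1)^1 = -1.
v=∞: 546 > 0 and -2730 < 0  ⇒  (a,b)_∞ = +1.
v=5: a=5^2·(≡1), b=5^1·(≡4) mod 5; (1|5)=+1, (4|5)=+1; (−1)^{2·1·2}·(+1)^1·(+1)^2 = +1.
v=13: a=13^1·(≡10), b=13^1·(≡11) mod 13; (10|13)=+1, (11|13)=-1; (−1)^{1·1·6}·(+1)^1·(-1)^1 = -1.
v=2: v_2(a)=1, v_2(b)=1; units ≡ 1, 3 (mod 8); ε·ε+αω+βω = 0·1+1·1+1·0 ≡ 1  ⇒  (a,b)_2 = -1.
(546, -2730 / ℚ) ramifies at {2, 3, 7, 13}: a division algebra.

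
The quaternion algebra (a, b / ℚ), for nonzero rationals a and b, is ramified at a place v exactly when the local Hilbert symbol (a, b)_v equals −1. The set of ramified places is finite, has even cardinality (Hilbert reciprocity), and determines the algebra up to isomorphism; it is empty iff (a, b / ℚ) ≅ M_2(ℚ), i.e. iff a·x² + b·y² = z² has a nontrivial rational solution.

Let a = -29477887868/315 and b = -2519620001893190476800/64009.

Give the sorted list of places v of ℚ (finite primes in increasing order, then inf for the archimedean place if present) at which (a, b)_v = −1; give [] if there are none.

[2, 5, 7, 31, 43, inf]

(a, b) ≡ (-43645, -1457) mod (ℚ^×)²; places V = {2, 3, 5, 7, 11, 13, 17, 23, 29, 31, 43, 47, ∞}.
(a,b)_23: α=0, u≡2; β=-2, v≡17 (mod 23); (2|23)=+1, (17|23)=-1; sign (−1)^0·+1^-2·-1^0 = +1.
(a,b)_5: α=-1, u≡4; β=2, v≡2 (mod 5); (4|5)=+1, (2|5)=-1; sign (−1)^0·+1^2·-1^-1 = -1.
(a,b)_13: α=2, u≡3; β=6, v≡9 (mod 13); (3|13)=+1, (9|13)=+1; sign (−1)^0·+1^6·+1^2 = +1.
(a,b)_17: α=2, u≡11; β=0, v≡11 (mod 17); (11|17)=-1, (11|17)=-1; sign (−1)^0·-1^0·-1^2 = +1.
(a,b)_3: α=-2, u≡2; β=2, v≡1 (mod 3); (2|3)=-1, (1|3)=+1; sign (−1)^0·-1^2·+1^-2 = +1.
(a,b)_2: α=2, β=10; u≡3, v≡7 (mod 8); ε(u)ε(v)=1·1, αω(v)=2·0, βω(u)=10·1; sum ≡ 1  ⇒  -1.
(a,b)_47: α=0, u≡12; β=1, v≡2 (mod 47); (12|47)=+1, (2|47)=+1; sign (−1)^0·+1^1·+1^0 = +1.
(a,b)_∞: sgn(-43645)=−, sgn(-1457)=−, so -1.
(a,b)_29: α=1, u≡2; β=2, v≡5 (mod 29); (2|29)=-1, (5|29)=+1; sign (−1)^0·-1^2·+1^1 = +1.
(a,b)_11: α=2, u≡4; β=-2, v≡8 (mod 11); (4|11)=+1, (8|11)=-1; sign (−1)^0·+1^-2·-1^2 = +1.
(a,b)_43: α=1, u≡9; β=2, v≡5 (mod 43); (9|43)=+1, (5|43)=-1; sign (−1)^0·+1^2·-1^1 = -1.
(a,b)_31: α=0, u≡27; β=1, v≡6 (mod 31); (27|31)=-1, (6|31)=-1; sign (−1)^0·-1^1·-1^0 = -1.
(a,b)_7: α=-1, u≡4; β=0, v≡5 (mod 7); (4|7)=+1, (5|7)=-1; sign (−1)^0·+1^0·-1^-1 = -1.
|Ram(-43645, -1457)| = 6, even; anisotropic at {2, 5, 7, 31, 43, ∞}.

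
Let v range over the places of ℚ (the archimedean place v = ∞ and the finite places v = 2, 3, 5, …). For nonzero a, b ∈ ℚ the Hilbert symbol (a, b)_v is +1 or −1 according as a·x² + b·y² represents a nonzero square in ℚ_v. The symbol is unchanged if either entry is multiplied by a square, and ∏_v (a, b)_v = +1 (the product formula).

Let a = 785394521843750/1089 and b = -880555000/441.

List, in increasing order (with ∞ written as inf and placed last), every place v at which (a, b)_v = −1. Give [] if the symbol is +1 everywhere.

(a, b) ≡ (139238918, -352222) mod (ℚ^×)²; places V = {2, 3, 5, 7, 11, 13, 19, 23, 29, 31, 37, ∞}.
(a,b)_2: α=1, β=3; u≡3, v≡1 (mod 8); ε(u)ε(v)=1·0, αω(v)=1·0, βω(u)=3·1; sum ≡ 1  ⇒  -1.
(a,b)_7: α=1, u≡4; β=-2, v≡2 (mod 7); (4|7)=+1, (2|7)=+1; sign (−1)^0·+1^-2·+1^1 = +1.
(a,b)_13: α=1, u≡1; β=1, v≡8 (mod 13); (1|13)=+1, (8|13)=-1; sign (−1)^0·+1^1·-1^1 = -1.
(a,b)_37: α=1, u≡32; β=0, v≡22 (mod 37); (32|37)=-1, (22|37)=-1; sign (−1)^0·-1^0·-1^1 = -1.
(a,b)_29: α=1, u≡3; β=0, v≡12 (mod 29); (3|29)=-1, (12|29)=-1; sign (−1)^0·-1^0·-1^1 = -1.
(a,b)_∞: sgn(139238918)=+, sgn(-352222)=−, so +1.
(a,b)_5: α=6, u≡2; β=4, v≡2 (mod 5); (2|5)=-1, (2|5)=-1; sign (−1)^0·-1^4·-1^6 = +1.
(a,b)_3: α=-2, u≡2; β=-2, v≡2 (mod 3); (2|3)=-1, (2|3)=-1; sign (−1)^0·-1^-2·-1^-2 = +1.
(a,b)_19: α=2, u≡15; β=1, v≡7 (mod 19); (15|19)=-1, (7|19)=+1; sign (−1)^0·-1^1·+1^2 = -1.
(a,b)_31: α=1, u≡2; β=1, v≡3 (mod 31); (2|31)=+1, (3|31)=-1; sign (−1)^1·+1^1·-1^1 = +1.
(a,b)_23: α=1, u≡1; β=1, v≡16 (mod 23); (1|23)=+1, (16|23)=+1; sign (−1)^1·+1^1·+1^1 = -1.
(a,b)_11: α=-2, u≡3; β=0, v≡5 (mod 11); (3|11)=+1, (5|11)=+1; sign (−1)^0·+1^0·+1^-2 = +1.
|Ram(139238918, -352222)| = 6, even; anisotropic at {2, 13, 19, 23, 29, 37}.

[2, 13, 19, 23, 29, 37]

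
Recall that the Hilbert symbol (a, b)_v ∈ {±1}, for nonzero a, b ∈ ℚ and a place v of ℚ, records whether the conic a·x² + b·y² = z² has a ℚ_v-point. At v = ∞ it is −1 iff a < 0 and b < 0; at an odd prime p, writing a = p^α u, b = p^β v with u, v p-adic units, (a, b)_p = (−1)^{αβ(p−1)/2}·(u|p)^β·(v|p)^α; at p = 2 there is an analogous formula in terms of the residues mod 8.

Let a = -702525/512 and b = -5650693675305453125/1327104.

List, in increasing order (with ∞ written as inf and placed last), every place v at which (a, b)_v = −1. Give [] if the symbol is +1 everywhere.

Mod squares: a ≡ -56202, b ≡ -29. Check v ∈ {∞, 2, 3, 5, 13, 17, 19, 29}.
v=29: a=29^1·(≡1), b=29^5·(≡7) mod 29; (1|29)=+1, (7|29)=+1; (−1)^{1·5·14}·(+1)^5·(+1)^1 = +1.
v=5: a=5^2·(≡2), b=5^6·(≡4) mod 5; (2|5)=-1, (4|5)=+1; (−1)^{2·6·2}·(-1)^6·(+1)^2 = +1.
v=19: a=19^1·(≡1), b=19^2·(≡17) mod 19; (1|19)=+1, (17|19)=+1; (−1)^{1·2·9}·(+1)^2·(+1)^1 = +1.
v=13: a=13^0·(≡12), b=13^2·(≡3) mod 13; (12|13)=+1, (3|13)=+1; (−1)^{0·2·6}·(+1)^2·(+1)^0 = +1.
v=2: v_2(a)=-9, v_2(b)=-14; units ≡ 3, 3 (mod 8); ε·ε+αω+βω = 1·1+-9·1+-14·1 ≡ 0  ⇒  (a,b)_2 = +1.
v=3: a=3^1·(≡1), b=3^-4·(≡1) mod 3; (1|3)=+1, (1|3)=+1; (−1)^{1·-4·1}·(+1)^-4·(+1)^1 = +1.
v=∞: -56202 < 0 and -29 < 0  ⇒  (a,b)_∞ = -1.
v=17: a=17^1·(≡1), b=17^2·(≡10) mod 17; (1|17)=+1, (10|17)=-1; (−1)^{1·2·8}·(+1)^2·(-1)^1 = -1.
Ram(-56202, -29) = {17, ∞}; no ℚ_17-point on the conic.

[17, inf]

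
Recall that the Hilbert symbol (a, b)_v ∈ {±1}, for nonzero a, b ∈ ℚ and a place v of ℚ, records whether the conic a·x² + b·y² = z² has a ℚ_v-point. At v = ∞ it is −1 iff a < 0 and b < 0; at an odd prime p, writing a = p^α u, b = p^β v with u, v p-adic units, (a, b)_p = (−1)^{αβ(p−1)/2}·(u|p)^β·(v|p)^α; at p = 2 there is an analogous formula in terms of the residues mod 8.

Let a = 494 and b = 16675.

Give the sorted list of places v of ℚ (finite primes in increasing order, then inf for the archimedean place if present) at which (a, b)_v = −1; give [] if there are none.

(a, b) ≡ (494, 667) mod (ℚ^×)²; places V = {2, 5, 13, 19, 23, 29, ∞}.
(a,b)_5: α=0, u≡4; β=2, v≡2 (mod 5); (4|5)=+1, (2|5)=-1; sign (−1)^0·+1^2·-1^0 = +1.
(a,b)_∞: sgn(494)=+, sgn(667)=+, so +1.
(a,b)_19: α=1, u≡7; β=0, v≡12 (mod 19); (7|19)=+1, (12|19)=-1; sign (−1)^0·+1^0·-1^1 = -1.
(a,b)_2: α=1, β=0; u≡7, v≡3 (mod 8); ε(u)ε(v)=1·1, αω(v)=1·1, βω(u)=0·0; sum ≡ 0  ⇒  +1.
(a,b)_29: α=0, u≡1; β=1, v≡24 (mod 29); (1|29)=+1, (24|29)=+1; sign (−1)^0·+1^1·+1^0 = +1.
(a,b)_13: α=1, u≡12; β=0, v≡9 (mod 13); (12|13)=+1, (9|13)=+1; sign (−1)^0·+1^0·+1^1 = +1.
(a,b)_23: α=0, u≡11; β=1, v≡12 (mod 23); (11|23)=-1, (12|23)=+1; sign (−1)^0·-1^1·+1^0 = -1.
(494, 667 / ℚ) ramifies at {19, 23}: a division algebra.

[19, 23]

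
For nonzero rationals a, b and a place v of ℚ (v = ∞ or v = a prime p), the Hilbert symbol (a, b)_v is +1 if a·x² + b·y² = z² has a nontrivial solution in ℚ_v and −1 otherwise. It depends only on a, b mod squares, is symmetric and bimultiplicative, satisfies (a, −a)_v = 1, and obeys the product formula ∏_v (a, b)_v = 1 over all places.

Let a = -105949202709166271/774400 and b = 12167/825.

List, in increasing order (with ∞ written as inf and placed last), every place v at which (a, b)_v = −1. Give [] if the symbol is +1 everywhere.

[11, 13, 17, 43]

(a, b) ≡ (-14606111, 759) mod (ℚ^×)²; places V = {2, 3, 5, 7, 11, 13, 17, 23, 29, 43, 53, ∞}.
(a,b)_13: α=1, u≡9; β=0, v≡2 (mod 13); (9|13)=+1, (2|13)=-1; sign (−1)^0·+1^0·-1^1 = -1.
(a,b)_7: α=2, u≡3; β=0, v≡6 (mod 7); (3|7)=-1, (6|7)=-1; sign (−1)^0·-1^0·-1^2 = +1.
(a,b)_11: α=-2, u≡2; β=-1, v≡5 (mod 11); (2|11)=-1, (5|11)=+1; sign (−1)^0·-1^-1·+1^-2 = -1.
(a,b)_∞: sgn(-14606111)=−, sgn(759)=+, so +1.
(a,b)_3: α=0, u≡1; β=-1, v≡1 (mod 3); (1|3)=+1, (1|3)=+1; sign (−1)^0·+1^-1·+1^0 = +1.
(a,b)_29: α=1, u≡16; β=0, v≡28 (mod 29); (16|29)=+1, (28|29)=+1; sign (−1)^0·+1^0·+1^1 = +1.
(a,b)_53: α=1, u≡28; β=0, v≡1 (mod 53); (28|53)=+1, (1|53)=+1; sign (−1)^0·+1^0·+1^1 = +1.
(a,b)_23: α=6, u≡9; β=3, v≡15 (mod 23); (9|23)=+1, (15|23)=-1; sign (−1)^0·+1^3·-1^6 = +1.
(a,b)_5: α=-2, u≡4; β=-2, v≡4 (mod 5); (4|5)=+1, (4|5)=+1; sign (−1)^0·+1^-2·+1^-2 = +1.
(a,b)_17: α=1, u≡3; β=0, v≡7 (mod 17); (3|17)=-1, (7|17)=-1; sign (−1)^0·-1^0·-1^1 = -1.
(a,b)_2: α=-8, β=0; u≡1, v≡7 (mod 8); ε(u)ε(v)=0·1, αω(v)=-8·0, βω(u)=0·0; sum ≡ 0  ⇒  +1.
(a,b)_43: α=1, u≡16; β=0, v≡32 (mod 43); (16|43)=+1, (32|43)=-1; sign (−1)^0·+1^0·-1^1 = -1.
|Ram(-14606111, 759)| = 4, even; anisotropic at {11, 13, 17, 43}.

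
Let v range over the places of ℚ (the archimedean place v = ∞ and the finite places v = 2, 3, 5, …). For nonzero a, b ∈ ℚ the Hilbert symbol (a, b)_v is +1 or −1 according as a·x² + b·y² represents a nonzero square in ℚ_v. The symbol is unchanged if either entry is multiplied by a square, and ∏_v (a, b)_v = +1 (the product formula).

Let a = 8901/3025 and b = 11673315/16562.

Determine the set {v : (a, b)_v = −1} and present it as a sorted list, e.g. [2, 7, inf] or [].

[2, 23]

(a, b) ≡ (989, 288230) mod (ℚ^×)²; places V = {2, 3, 5, 7, 11, 13, 19, 23, 37, 41, 43, ∞}.
(a,b)_43: α=1, u≡31; β=0, v≡15 (mod 43); (31|43)=+1, (15|43)=+1; sign (−1)^0·+1^0·+1^1 = +1.
(a,b)_5: α=-2, u≡1; β=1, v≡4 (mod 5); (1|5)=+1, (4|5)=+1; sign (−1)^0·+1^1·+1^-2 = +1.
(a,b)_11: α=-2, u≡8; β=0, v≡7 (mod 11); (8|11)=-1, (7|11)=-1; sign (−1)^0·-1^0·-1^-2 = +1.
(a,b)_37: α=0, u≡10; β=1, v≡32 (mod 37); (10|37)=+1, (32|37)=-1; sign (−1)^0·+1^1·-1^0 = +1.
(a,b)_41: α=0, u≡36; β=1, v≡15 (mod 41); (36|41)=+1, (15|41)=-1; sign (−1)^0·+1^1·-1^0 = +1.
(a,b)_2: α=0, β=-1; u≡5, v≡3 (mod 8); ε(u)ε(v)=0·1, αω(v)=0·1, βω(u)=-1·1; sum ≡ 1  ⇒  -1.
(a,b)_7: α=0, u≡4; β=-2, v≡5 (mod 7); (4|7)=+1, (5|7)=-1; sign (−1)^0·+1^-2·-1^0 = +1.
(a,b)_19: α=0, u≡7; β=1, v≡3 (mod 19); (7|19)=+1, (3|19)=-1; sign (−1)^0·+1^1·-1^0 = +1.
(a,b)_23: α=1, u≡15; β=0, v≡5 (mod 23); (15|23)=-1, (5|23)=-1; sign (−1)^0·-1^0·-1^1 = -1.
(a,b)_∞: sgn(989)=+, sgn(288230)=+, so +1.
(a,b)_3: α=2, u≡2; β=4, v≡2 (mod 3); (2|3)=-1, (2|3)=-1; sign (−1)^0·-1^4·-1^2 = +1.
(a,b)_13: α=0, u≡1; β=-2, v≡8 (mod 13); (1|13)=+1, (8|13)=-1; sign (−1)^0·+1^-2·-1^0 = +1.
(989, 288230 / ℚ) ramifies at {2, 23}: a division algebra.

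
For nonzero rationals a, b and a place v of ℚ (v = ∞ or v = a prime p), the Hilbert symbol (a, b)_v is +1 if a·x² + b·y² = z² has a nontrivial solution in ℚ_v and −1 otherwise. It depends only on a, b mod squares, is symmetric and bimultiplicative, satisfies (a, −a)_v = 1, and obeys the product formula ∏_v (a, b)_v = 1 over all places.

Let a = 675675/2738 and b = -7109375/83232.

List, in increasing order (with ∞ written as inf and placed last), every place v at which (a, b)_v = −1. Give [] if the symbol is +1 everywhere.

Mod squares: a ≡ 6006, b ≡ -910. Check v ∈ {∞, 2, 3, 5, 7, 11, 13, 17, 37}.
v=3: a=3^3·(≡1), b=3^-2·(≡2) mod 3; (1|3)=+1, (2|3)=-1; (−1)^{3·-2·1}·(+1)^-2·(-1)^3 = -1.
v=37: a=37^-2·(≡9), b=37^0·(≡17) mod 37; (9|37)=+1, (17|37)=-1; (−1)^{-2·0·18}·(+1)^0·(-1)^-2 = +1.
v=13: a=13^1·(≡5), b=13^1·(≡8) mod 13; (5|13)=-1, (8|13)=-1; (−1)^{1·1·6}·(-1)^1·(-1)^1 = +1.
v=∞: 6006 > 0 and -910 < 0  ⇒  (a,b)_∞ = +1.
v=17: a=17^0·(≡10), b=17^-2·(≡9) mod 17; (10|17)=-1, (9|17)=+1; (−1)^{0·-2·8}·(-1)^-2·(+1)^0 = +1.
v=11: a=11^1·(≡10), b=11^0·(≡4) mod 11; (10|11)=-1, (4|11)=+1; (−1)^{1·0·5}·(-1)^0·(+1)^1 = +1.
v=7: a=7^1·(≡2), b=7^1·(≡6) mod 7; (2|7)=+1, (6|7)=-1; (−1)^{1·1·3}·(+1)^1·(-1)^1 = +1.
v=5: a=5^2·(≡4), b=5^7·(≡2) mod 5; (4|5)=+1, (2|5)=-1; (−1)^{2·7·2}·(+1)^7·(-1)^2 = +1.
v=2: v_2(a)=-1, v_2(b)=-5; units ≡ 3, 1 (mod 8); ε·ε+αω+βω = 1·0+-1·0+-5·1 ≡ 1  ⇒  (a,b)_2 = -1.
|Ram(6006, -910)| = 2, even; anisotropic at {2, 3}.

[2, 3]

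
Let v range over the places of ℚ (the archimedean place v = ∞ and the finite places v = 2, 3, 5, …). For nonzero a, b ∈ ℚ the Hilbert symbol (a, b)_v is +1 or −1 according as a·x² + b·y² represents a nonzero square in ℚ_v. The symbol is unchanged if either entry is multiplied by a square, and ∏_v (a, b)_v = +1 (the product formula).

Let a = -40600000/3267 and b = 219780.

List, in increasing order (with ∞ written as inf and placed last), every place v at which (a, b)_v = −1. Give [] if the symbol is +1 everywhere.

[11, 29]

(a, b) ≡ (-3045, 6105) mod (ℚ^×)²; places V = {2, 3, 5, 7, 11, 29, 37, ∞}.
(a,b)_5: α=5, u≡4; β=1, v≡1 (mod 5); (4|5)=+1, (1|5)=+1; sign (−1)^0·+1^1·+1^5 = +1.
(a,b)_3: α=-3, u≡2; β=3, v≡1 (mod 3); (2|3)=-1, (1|3)=+1; sign (−1)^1·-1^3·+1^-3 = +1.
(a,b)_2: α=6, β=2; u≡3, v≡1 (mod 8); ε(u)ε(v)=1·0, αω(v)=6·0, βω(u)=2·1; sum ≡ 0  ⇒  +1.
(a,b)_11: α=-2, u≡2; β=1, v≡4 (mod 11); (2|11)=-1, (4|11)=+1; sign (−1)^0·-1^1·+1^-2 = -1.
(a,b)_37: α=0, u≡36; β=1, v≡20 (mod 37); (36|37)=+1, (20|37)=-1; sign (−1)^0·+1^1·-1^0 = +1.
(a,b)_29: α=1, u≡17; β=0, v≡18 (mod 29); (17|29)=-1, (18|29)=-1; sign (−1)^0·-1^0·-1^1 = -1.
(a,b)_∞: sgn(-3045)=−, sgn(6105)=+, so +1.
(a,b)_7: α=1, u≡5; β=0, v≡1 (mod 7); (5|7)=-1, (1|7)=+1; sign (−1)^0·-1^0·+1^1 = +1.
(-3045, 6105 / ℚ) ramifies at {11, 29}: a division algebra.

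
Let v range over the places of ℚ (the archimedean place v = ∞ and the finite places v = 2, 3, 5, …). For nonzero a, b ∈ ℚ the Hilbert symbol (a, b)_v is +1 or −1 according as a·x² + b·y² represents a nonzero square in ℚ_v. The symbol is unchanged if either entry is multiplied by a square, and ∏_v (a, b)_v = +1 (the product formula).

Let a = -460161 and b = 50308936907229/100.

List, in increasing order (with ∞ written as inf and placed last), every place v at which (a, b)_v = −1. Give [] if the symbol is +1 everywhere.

(a, b) ≡ (-5681, 7436429) mod (ℚ^×)²; places V = {2, 3, 5, 7, 11, 13, 17, 19, 23, ∞}.
(a,b)_17: α=0, u≡12; β=5, v≡3 (mod 17); (12|17)=-1, (3|17)=-1; sign (−1)^0·-1^5·-1^0 = -1.
(a,b)_2: α=0, β=-2; u≡7, v≡5 (mod 8); ε(u)ε(v)=1·0, αω(v)=0·1, βω(u)=-2·0; sum ≡ 0  ⇒  +1.
(a,b)_3: α=4, u≡1; β=4, v≡2 (mod 3); (1|3)=+1, (2|3)=-1; sign (−1)^0·+1^4·-1^4 = +1.
(a,b)_7: α=0, u≡5; β=1, v≡6 (mod 7); (5|7)=-1, (6|7)=-1; sign (−1)^0·-1^1·-1^0 = -1.
(a,b)_19: α=1, u≡6; β=1, v≡8 (mod 19); (6|19)=+1, (8|19)=-1; sign (−1)^1·+1^1·-1^1 = +1.
(a,b)_∞: sgn(-5681)=−, sgn(7436429)=+, so +1.
(a,b)_5: α=0, u≡4; β=-2, v≡1 (mod 5); (4|5)=+1, (1|5)=+1; sign (−1)^0·+1^-2·+1^0 = +1.
(a,b)_23: α=1, u≡3; β=1, v≡6 (mod 23); (3|23)=+1, (6|23)=+1; sign (−1)^1·+1^1·+1^1 = -1.
(a,b)_13: α=1, u≡2; β=1, v≡8 (mod 13); (2|13)=-1, (8|13)=-1; sign (−1)^0·-1^1·-1^1 = +1.
(a,b)_11: α=0, u≡2; β=1, v≡3 (mod 11); (2|11)=-1, (3|11)=+1; sign (−1)^0·-1^1·+1^0 = -1.
Ram(-5681, 7436429) = {7, 11, 17, 23}; no ℚ_7-point on the conic.

[7, 11, 17, 23]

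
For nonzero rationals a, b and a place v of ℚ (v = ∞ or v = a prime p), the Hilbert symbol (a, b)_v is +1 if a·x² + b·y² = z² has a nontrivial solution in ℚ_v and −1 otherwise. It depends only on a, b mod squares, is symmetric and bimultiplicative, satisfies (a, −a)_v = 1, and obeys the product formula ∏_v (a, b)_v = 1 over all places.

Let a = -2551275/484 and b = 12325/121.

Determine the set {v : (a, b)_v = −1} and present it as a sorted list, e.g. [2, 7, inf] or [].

Mod squares: a ≡ -11339, b ≡ 493. Check v ∈ {∞, 2, 3, 5, 11, 17, 23, 29}.
v=29: a=29^1·(≡2), b=29^1·(≡27) mod 29; (2|29)=-1, (27|29)=-1; (−1)^{1·1·14}·(-1)^1·(-1)^1 = +1.
v=2: v_2(a)=-2, v_2(b)=0; units ≡ 5, 5 (mod 8); ε·ε+αω+βω = 0·0+-2·1+0·1 ≡ 0  ⇒  (a,b)_2 = +1.
v=11: a=11^-2·(≡8), b=11^-2·(≡5) mod 11; (8|11)=-1, (5|11)=+1; (−1)^{-2·-2·5}·(-1)^-2·(+1)^-2 = +1.
v=3: a=3^2·(≡1), b=3^0·(≡1) mod 3; (1|3)=+1, (1|3)=+1; (−1)^{2·0·1}·(+1)^0·(+1)^2 = +1.
v=∞: -11339 < 0 and 493 > 0  ⇒  (a,b)_∞ = +1.
v=23: a=23^1·(≡4), b=23^0·(≡11) mod 23; (4|23)=+1, (11|23)=-1; (−1)^{1·0·11}·(+1)^0·(-1)^1 = -1.
v=17: a=17^1·(≡15), b=17^1·(≡14) mod 17; (15|17)=+1, (14|17)=-1; (−1)^{1·1·8}·(+1)^1·(-1)^1 = -1.
v=5: a=5^2·(≡1), b=5^2·(≡3) mod 5; (1|5)=+1, (3|5)=-1; (−1)^{2·2·2}·(+1)^2·(-1)^2 = +1.
|Ram(-11339, 493)| = 2, even; anisotropic at {17, 23}.

[17, 23]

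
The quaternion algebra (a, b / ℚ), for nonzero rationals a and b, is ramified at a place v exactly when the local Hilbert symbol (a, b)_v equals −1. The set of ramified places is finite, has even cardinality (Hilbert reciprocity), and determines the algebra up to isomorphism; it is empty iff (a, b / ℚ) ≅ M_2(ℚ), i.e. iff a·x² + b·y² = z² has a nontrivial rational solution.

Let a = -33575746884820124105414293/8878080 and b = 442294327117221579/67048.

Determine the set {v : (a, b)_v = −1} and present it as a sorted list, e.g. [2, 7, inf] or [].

(a, b) ≡ (-7590, 1102) mod (ℚ^×)²; places V = {2, 3, 5, 7, 11, 13, 17, 19, 23, 29, 47, ∞}.
(a,b)_∞: sgn(-7590)=−, sgn(1102)=+, so +1.
(a,b)_23: α=3, u≡21; β=2, v≡20 (mod 23); (21|23)=-1, (20|23)=-1; sign (−1)^0·-1^2·-1^3 = -1.
(a,b)_47: α=4, u≡36; β=4, v≡24 (mod 47); (36|47)=+1, (24|47)=+1; sign (−1)^0·+1^4·+1^4 = +1.
(a,b)_3: α=-1, u≡2; β=2, v≡1 (mod 3); (2|3)=-1, (1|3)=+1; sign (−1)^0·-1^2·+1^-1 = +1.
(a,b)_7: α=2, u≡6; β=2, v≡3 (mod 7); (6|7)=-1, (3|7)=-1; sign (−1)^0·-1^2·-1^2 = +1.
(a,b)_2: α=-11, β=-3; u≡5, v≡7 (mod 8); ε(u)ε(v)=0·1, αω(v)=-11·0, βω(u)=-3·1; sum ≡ 1  ⇒  -1.
(a,b)_11: α=3, u≡5; β=2, v≡6 (mod 11); (5|11)=+1, (6|11)=-1; sign (−1)^0·+1^2·-1^3 = -1.
(a,b)_19: α=2, u≡10; β=1, v≡6 (mod 19); (10|19)=-1, (6|19)=+1; sign (−1)^0·-1^1·+1^2 = -1.
(a,b)_13: α=4, u≡5; β=2, v≡10 (mod 13); (5|13)=-1, (10|13)=+1; sign (−1)^0·-1^2·+1^4 = +1.
(a,b)_29: α=2, u≡8; β=-1, v≡1 (mod 29); (8|29)=-1, (1|29)=+1; sign (−1)^0·-1^-1·+1^2 = -1.
(a,b)_17: α=-2, u≡15; β=-2, v≡10 (mod 17); (15|17)=+1, (10|17)=-1; sign (−1)^0·+1^-2·-1^-2 = +1.
(a,b)_5: α=-1, u≡2; β=0, v≡3 (mod 5); (2|5)=-1, (3|5)=-1; sign (−1)^0·-1^0·-1^-1 = -1.
|Ram(-7590, 1102)| = 6, even; anisotropic at {2, 5, 11, 19, 23, 29}.

[2, 5, 11, 19, 23, 29]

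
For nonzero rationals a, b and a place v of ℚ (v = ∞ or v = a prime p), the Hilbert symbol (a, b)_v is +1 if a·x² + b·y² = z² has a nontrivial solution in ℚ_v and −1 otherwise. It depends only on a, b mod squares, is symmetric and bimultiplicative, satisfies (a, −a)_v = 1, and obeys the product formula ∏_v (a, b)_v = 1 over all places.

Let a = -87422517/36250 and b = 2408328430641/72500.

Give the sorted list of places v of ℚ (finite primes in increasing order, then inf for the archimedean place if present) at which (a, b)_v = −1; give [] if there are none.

(a, b) ≡ (-68034, 29) mod (ℚ^×)²; places V = {2, 3, 5, 7, 13, 17, 23, 29, ∞}.
(a,b)_23: α=1, u≡12; β=2, v≡3 (mod 23); (12|23)=+1, (3|23)=+1; sign (−1)^0·+1^2·+1^1 = +1.
(a,b)_7: α=2, u≡5; β=4, v≡2 (mod 7); (5|7)=-1, (2|7)=+1; sign (−1)^0·-1^4·+1^2 = +1.
(a,b)_5: α=-4, u≡1; β=-4, v≡1 (mod 5); (1|5)=+1, (1|5)=+1; sign (−1)^0·+1^-4·+1^-4 = +1.
(a,b)_2: α=-1, β=-2; u≡7, v≡5 (mod 8); ε(u)ε(v)=1·0, αω(v)=-1·1, βω(u)=-2·0; sum ≡ 1  ⇒  -1.
(a,b)_∞: sgn(-68034)=−, sgn(29)=+, so +1.
(a,b)_3: α=3, u≡2; β=8, v≡2 (mod 3); (2|3)=-1, (2|3)=-1; sign (−1)^0·-1^8·-1^3 = -1.
(a,b)_17: α=1, u≡14; β=2, v≡5 (mod 17); (14|17)=-1, (5|17)=-1; sign (−1)^0·-1^2·-1^1 = -1.
(a,b)_13: α=2, u≡7; β=0, v≡10 (mod 13); (7|13)=-1, (10|13)=+1; sign (−1)^0·-1^0·+1^2 = +1.
(a,b)_29: α=-1, u≡14; β=-1, v≡20 (mod 29); (14|29)=-1, (20|29)=+1; sign (−1)^0·-1^-1·+1^-1 = -1.
|Ram(-68034, 29)| = 4, even; anisotropic at {2, 3, 17, 29}.

[2, 3, 17, 29]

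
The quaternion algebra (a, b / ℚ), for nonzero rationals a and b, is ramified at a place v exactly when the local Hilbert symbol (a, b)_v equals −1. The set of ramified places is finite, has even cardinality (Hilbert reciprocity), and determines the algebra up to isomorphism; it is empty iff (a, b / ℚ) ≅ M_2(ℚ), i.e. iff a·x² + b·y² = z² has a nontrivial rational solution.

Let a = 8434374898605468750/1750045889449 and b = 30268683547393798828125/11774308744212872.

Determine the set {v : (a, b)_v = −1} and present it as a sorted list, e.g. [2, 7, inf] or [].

[2, 3, 5, 23]

(a, b) ≡ (4830, 1610) mod (ℚ^×)²; places V = {2, 3, 5, 7, 11, 13, 17, 19, 23, 29, ∞}.
(a,b)_2: α=1, β=-3; u≡7, v≡5 (mod 8); ε(u)ε(v)=1·0, αω(v)=1·1, βω(u)=-3·0; sum ≡ 1  ⇒  -1.
(a,b)_13: α=-2, u≡6; β=-2, v≡7 (mod 13); (6|13)=-1, (7|13)=-1; sign (−1)^0·-1^-2·-1^-2 = +1.
(a,b)_19: α=2, u≡9; β=2, v≡2 (mod 19); (9|19)=+1, (2|19)=-1; sign (−1)^0·+1^2·-1^2 = +1.
(a,b)_∞: sgn(4830)=+, sgn(1610)=+, so +1.
(a,b)_3: α=5, u≡2; β=10, v≡2 (mod 3); (2|3)=-1, (2|3)=-1; sign (−1)^0·-1^10·-1^5 = -1.
(a,b)_29: α=-4, u≡20; β=-6, v≡11 (mod 29); (20|29)=+1, (11|29)=-1; sign (−1)^0·+1^-6·-1^-4 = +1.
(a,b)_23: α=3, u≡6; β=1, v≡3 (mod 23); (6|23)=+1, (3|23)=+1; sign (−1)^1·+1^1·+1^3 = -1.
(a,b)_11: α=-4, u≡3; β=-4, v≡5 (mod 11); (3|11)=+1, (5|11)=+1; sign (−1)^0·+1^-4·+1^-4 = +1.
(a,b)_17: α=2, u≡4; β=2, v≡6 (mod 17); (4|17)=+1, (6|17)=-1; sign (−1)^0·+1^2·-1^2 = +1.
(a,b)_5: α=9, u≡4; β=15, v≡3 (mod 5); (4|5)=+1, (3|5)=-1; sign (−1)^0·+1^15·-1^9 = -1.
(a,b)_7: α=1, u≡1; β=1, v≡5 (mod 7); (1|7)=+1, (5|7)=-1; sign (−1)^1·+1^1·-1^1 = +1.
|Ram(4830, 1610)| = 4, even; anisotropic at {2, 3, 5, 23}.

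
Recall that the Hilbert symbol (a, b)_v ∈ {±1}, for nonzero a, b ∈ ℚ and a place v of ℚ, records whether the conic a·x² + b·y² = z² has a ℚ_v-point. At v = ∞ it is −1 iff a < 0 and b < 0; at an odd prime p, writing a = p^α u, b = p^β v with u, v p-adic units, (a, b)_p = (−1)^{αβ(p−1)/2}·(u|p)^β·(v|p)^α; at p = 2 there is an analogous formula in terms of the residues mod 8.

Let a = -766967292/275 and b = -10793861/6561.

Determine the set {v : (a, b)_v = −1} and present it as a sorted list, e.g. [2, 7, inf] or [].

(a, b) ≡ (-154077, -221) mod (ℚ^×)²; places V = {2, 3, 5, 7, 11, 13, 17, 23, 29, ∞}.
(a,b)_7: α=1, u≡1; β=0, v≡3 (mod 7); (1|7)=+1, (3|7)=-1; sign (−1)^0·+1^0·-1^1 = -1.
(a,b)_2: α=2, β=0; u≡3, v≡3 (mod 8); ε(u)ε(v)=1·1, αω(v)=2·1, βω(u)=0·1; sum ≡ 1  ⇒  -1.
(a,b)_3: α=5, u≡1; β=-8, v≡1 (mod 3); (1|3)=+1, (1|3)=+1; sign (−1)^0·+1^-8·+1^5 = +1.
(a,b)_17: α=0, u≡11; β=3, v≡4 (mod 17); (11|17)=-1, (4|17)=+1; sign (−1)^0·-1^3·+1^0 = -1.
(a,b)_13: α=2, u≡3; β=3, v≡3 (mod 13); (3|13)=+1, (3|13)=+1; sign (−1)^0·+1^3·+1^2 = +1.
(a,b)_29: α=1, u≡7; β=0, v≡12 (mod 29); (7|29)=+1, (12|29)=-1; sign (−1)^0·+1^0·-1^1 = -1.
(a,b)_5: α=-2, u≡3; β=0, v≡4 (mod 5); (3|5)=-1, (4|5)=+1; sign (−1)^0·-1^0·+1^-2 = +1.
(a,b)_23: α=1, u≡15; β=0, v≡18 (mod 23); (15|23)=-1, (18|23)=+1; sign (−1)^0·-1^0·+1^1 = +1.
(a,b)_∞: sgn(-154077)=−, sgn(-221)=−, so -1.
(a,b)_11: α=-1, u≡10; β=0, v≡2 (mod 11); (10|11)=-1, (2|11)=-1; sign (−1)^0·-1^0·-1^-1 = -1.
|Ram(-154077, -221)| = 6, even; anisotropic at {2, 7, 11, 17, 29, ∞}.

[2, 7, 11, 17, 29, inf]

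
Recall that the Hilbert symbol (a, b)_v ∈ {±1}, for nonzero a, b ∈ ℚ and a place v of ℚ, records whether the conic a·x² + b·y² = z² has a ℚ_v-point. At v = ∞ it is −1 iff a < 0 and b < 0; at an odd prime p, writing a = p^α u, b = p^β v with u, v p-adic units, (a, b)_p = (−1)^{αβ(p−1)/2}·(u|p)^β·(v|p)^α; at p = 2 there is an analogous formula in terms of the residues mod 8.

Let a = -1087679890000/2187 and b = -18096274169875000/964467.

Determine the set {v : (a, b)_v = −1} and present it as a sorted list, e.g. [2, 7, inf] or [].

Mod squares: a ≡ -22287, b ≡ -490314. Check v ∈ {∞, 2, 3, 5, 7, 11, 17, 19, 23}.
v=11: a=11^4·(≡2), b=11^7·(≡3) mod 11; (2|11)=-1, (3|11)=+1; (−1)^{4·7·5}·(-1)^7·(+1)^4 = -1.
v=2: v_2(a)=4, v_2(b)=3; units ≡ 1, 3 (mod 8); ε·ε+αω+βω = 0·1+4·1+3·0 ≡ 0  ⇒  (a,b)_2 = +1.
v=23: a=23^1·(≡21), b=23^1·(≡13) mod 23; (21|23)=-1, (13|23)=+1; (−1)^{1·1·11}·(-1)^1·(+1)^1 = +1.
v=5: a=5^4·(≡3), b=5^6·(≡4) mod 5; (3|5)=-1, (4|5)=+1; (−1)^{4·6·2}·(-1)^6·(+1)^4 = +1.
v=∞: -22287 < 0 and -490314 < 0  ⇒  (a,b)_∞ = -1.
v=7: a=7^0·(≡1), b=7^-2·(≡1) mod 7; (1|7)=+1, (1|7)=+1; (−1)^{0·-2·3}·(+1)^-2·(+1)^0 = +1.
v=3: a=3^-7·(≡2), b=3^-9·(≡2) mod 3; (2|3)=-1, (2|3)=-1; (−1)^{-7·-9·1}·(-1)^-9·(-1)^-7 = -1.
v=19: a=19^1·(≡17), b=19^1·(≡8) mod 19; (17|19)=+1, (8|19)=-1; (−1)^{1·1·9}·(+1)^1·(-1)^1 = +1.
v=17: a=17^1·(≡15), b=17^1·(≡6) mod 17; (15|17)=+1, (6|17)=-1; (−1)^{1·1·8}·(+1)^1·(-1)^1 = -1.
Ram(-22287, -490314) = {3, 11, 17, ∞}; no ℚ_3-point on the conic.

[3, 11, 17, inf]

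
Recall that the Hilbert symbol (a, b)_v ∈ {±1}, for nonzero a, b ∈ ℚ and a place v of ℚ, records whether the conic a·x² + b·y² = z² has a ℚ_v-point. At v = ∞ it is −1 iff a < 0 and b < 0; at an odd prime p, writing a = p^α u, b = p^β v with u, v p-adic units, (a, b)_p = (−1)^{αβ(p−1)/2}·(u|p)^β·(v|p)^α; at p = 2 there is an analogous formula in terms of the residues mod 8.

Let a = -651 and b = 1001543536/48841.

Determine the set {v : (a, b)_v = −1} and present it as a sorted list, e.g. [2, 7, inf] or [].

Mod squares: a ≡ -651, b ≡ 31. Check v ∈ {∞, 2, 3, 7, 13, 17, 29, 31}.
v=17: a=17^0·(≡12), b=17^-2·(≡6) mod 17; (12|17)=-1, (6|17)=-1; (−1)^{0·-2·8}·(-1)^-2·(-1)^0 = +1.
v=13: a=13^0·(≡12), b=13^-2·(≡2) mod 13; (12|13)=+1, (2|13)=-1; (−1)^{0·-2·6}·(+1)^-2·(-1)^0 = +1.
v=3: a=3^1·(≡2), b=3^0·(≡1) mod 3; (2|3)=-1, (1|3)=+1; (−1)^{1·0·1}·(-1)^0·(+1)^1 = +1.
v=31: a=31^1·(≡10), b=31^1·(≡25) mod 31; (10|31)=+1, (25|31)=+1; (−1)^{1·1·15}·(+1)^1·(+1)^1 = -1.
v=2: v_2(a)=0, v_2(b)=4; units ≡ 5, 7 (mod 8); ε·ε+αω+βω = 0·1+0·0+4·1 ≡ 0  ⇒  (a,b)_2 = +1.
v=∞: -651 < 0 and 31 > 0  ⇒  (a,b)_∞ = +1.
v=29: a=29^0·(≡16), b=29^2·(≡8) mod 29; (16|29)=+1, (8|29)=-1; (−1)^{0·2·14}·(+1)^2·(-1)^0 = +1.
v=7: a=7^1·(≡5), b=7^4·(≡3) mod 7; (5|7)=-1, (3|7)=-1; (−1)^{1·4·3}·(-1)^4·(-1)^1 = -1.
|Ram(-651, 31)| = 2, even; anisotropic at {7, 31}.

[7, 31]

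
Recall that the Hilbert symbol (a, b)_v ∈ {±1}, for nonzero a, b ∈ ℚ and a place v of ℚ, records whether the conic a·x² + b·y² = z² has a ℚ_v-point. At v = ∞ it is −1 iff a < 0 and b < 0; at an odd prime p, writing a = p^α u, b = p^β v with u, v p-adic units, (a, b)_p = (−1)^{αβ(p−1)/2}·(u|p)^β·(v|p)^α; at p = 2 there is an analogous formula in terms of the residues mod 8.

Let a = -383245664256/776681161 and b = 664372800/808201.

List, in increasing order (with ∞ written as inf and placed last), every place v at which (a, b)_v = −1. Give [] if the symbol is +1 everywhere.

(a, b) ≡ (-91, 273) mod (ℚ^×)²; places V = {2, 3, 5, 7, 13, 29, 31, ∞}.
(a,b)_29: α=-2, u≡20; β=-2, v≡21 (mod 29); (20|29)=+1, (21|29)=-1; sign (−1)^0·+1^-2·-1^-2 = +1.
(a,b)_13: α=5, u≡11; β=3, v≡5 (mod 13); (11|13)=-1, (5|13)=-1; sign (−1)^0·-1^3·-1^5 = +1.
(a,b)_31: α=-4, u≡7; β=-2, v≡5 (mod 31); (7|31)=+1, (5|31)=+1; sign (−1)^0·+1^-2·+1^-4 = +1.
(a,b)_2: α=14, β=6; u≡5, v≡1 (mod 8); ε(u)ε(v)=0·0, αω(v)=14·0, βω(u)=6·1; sum ≡ 0  ⇒  +1.
(a,b)_∞: sgn(-91)=−, sgn(273)=+, so +1.
(a,b)_5: α=0, u≡4; β=2, v≡2 (mod 5); (4|5)=+1, (2|5)=-1; sign (−1)^0·+1^2·-1^0 = +1.
(a,b)_7: α=1, u≡2; β=1, v≡2 (mod 7); (2|7)=+1, (2|7)=+1; sign (−1)^1·+1^1·+1^1 = -1.
(a,b)_3: α=2, u≡2; β=3, v≡1 (mod 3); (2|3)=-1, (1|3)=+1; sign (−1)^0·-1^3·+1^2 = -1.
Ram(-91, 273) = {3, 7}; no ℚ_3-point on the conic.

[3, 7]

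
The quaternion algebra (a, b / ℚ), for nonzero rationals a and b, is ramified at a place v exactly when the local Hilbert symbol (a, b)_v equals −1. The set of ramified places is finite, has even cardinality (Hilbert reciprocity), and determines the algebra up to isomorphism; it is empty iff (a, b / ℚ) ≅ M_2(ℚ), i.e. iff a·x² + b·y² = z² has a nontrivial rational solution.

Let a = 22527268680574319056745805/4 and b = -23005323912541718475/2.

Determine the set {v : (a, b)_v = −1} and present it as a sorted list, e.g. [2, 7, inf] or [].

[2, 3, 5, 31]

Mod squares: a ≡ 1128114645, b ≡ -140182. Check v ∈ {∞, 2, 3, 5, 7, 13, 17, 19, 29, 31, 37}.
v=5: a=5^1·(≡4), b=5^2·(≡3) mod 5; (4|5)=+1, (3|5)=-1; (−1)^{1·2·2}·(+1)^2·(-1)^1 = -1.
v=∞: 1128114645 > 0 and -140182 < 0  ⇒  (a,b)_∞ = +1.
v=2: v_2(a)=-2, v_2(b)=-1; units ≡ 5, 5 (mod 8); ε·ε+αω+βω = 0·0+-2·1+-1·1 ≡ 1  ⇒  (a,b)_2 = -1.
v=19: a=19^1·(≡4), b=19^1·(≡14) mod 19; (4|19)=+1, (14|19)=-1; (−1)^{1·1·9}·(+1)^1·(-1)^1 = +1.
v=17: a=17^1·(≡8), b=17^1·(≡4) mod 17; (8|17)=+1, (4|17)=+1; (−1)^{1·1·8}·(+1)^1·(+1)^1 = +1.
v=31: a=31^3·(≡9), b=31^3·(≡9) mod 31; (9|31)=+1, (9|31)=+1; (−1)^{3·3·15}·(+1)^3·(+1)^3 = -1.
v=7: a=7^1·(≡5), b=7^1·(≡4) mod 7; (5|7)=-1, (4|7)=+1; (−1)^{1·1·3}·(-1)^1·(+1)^1 = +1.
v=37: a=37^3·(≡29), b=37^2·(≡30) mod 37; (29|37)=-1, (30|37)=+1; (−1)^{3·2·18}·(-1)^2·(+1)^3 = +1.
v=3: a=3^13·(≡2), b=3^10·(≡2) mod 3; (2|3)=-1, (2|3)=-1; (−1)^{13·10·1}·(-1)^10·(-1)^13 = -1.
v=29: a=29^1·(≡27), b=29^0·(≡22) mod 29; (27|29)=-1, (22|29)=+1; (−1)^{1·0·14}·(-1)^0·(+1)^1 = +1.
v=13: a=13^4·(≡5), b=13^2·(≡4) mod 13; (5|13)=-1, (4|13)=+1; (−1)^{4·2·6}·(-1)^2·(+1)^4 = +1.
(1128114645, -140182 / ℚ) ramifies at {2, 3, 5, 31}: a division algebra.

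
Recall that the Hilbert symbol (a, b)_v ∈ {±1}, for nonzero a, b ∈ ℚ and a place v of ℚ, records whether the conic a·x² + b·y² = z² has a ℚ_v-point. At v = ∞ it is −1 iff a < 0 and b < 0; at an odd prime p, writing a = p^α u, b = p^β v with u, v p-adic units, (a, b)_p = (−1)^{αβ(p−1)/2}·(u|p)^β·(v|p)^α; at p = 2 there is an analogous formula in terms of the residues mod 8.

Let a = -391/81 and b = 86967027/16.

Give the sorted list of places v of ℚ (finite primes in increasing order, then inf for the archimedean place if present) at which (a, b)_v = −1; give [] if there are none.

Mod squares: a ≡ -391, b ≡ 1073667. Check v ∈ {∞, 2, 3, 7, 17, 23, 29, 41, 43}.
v=43: a=43^0·(≡18), b=43^1·(≡42) mod 43; (18|43)=-1, (42|43)=-1; (−1)^{0·1·21}·(-1)^1·(-1)^0 = -1.
v=7: a=7^0·(≡2), b=7^1·(≡1) mod 7; (2|7)=+1, (1|7)=+1; (−1)^{0·1·3}·(+1)^1·(+1)^0 = +1.
v=3: a=3^-4·(≡2), b=3^5·(≡1) mod 3; (2|3)=-1, (1|3)=+1; (−1)^{-4·5·1}·(-1)^5·(+1)^-4 = -1.
v=23: a=23^1·(≡12), b=23^0·(≡3) mod 23; (12|23)=+1, (3|23)=+1; (−1)^{1·0·11}·(+1)^0·(+1)^1 = +1.
v=2: v_2(a)=0, v_2(b)=-4; units ≡ 1, 3 (mod 8); ε·ε+αω+βω = 0·1+0·1+-4·0 ≡ 0  ⇒  (a,b)_2 = +1.
v=41: a=41^0·(≡22), b=41^1·(≡11) mod 41; (22|41)=-1, (11|41)=-1; (−1)^{0·1·20}·(-1)^1·(-1)^0 = -1.
v=29: a=29^0·(≡12), b=29^1·(≡11) mod 29; (12|29)=-1, (11|29)=-1; (−1)^{0·1·14}·(-1)^1·(-1)^0 = -1.
v=17: a=17^1·(≡10), b=17^0·(≡9) mod 17; (10|17)=-1, (9|17)=+1; (−1)^{1·0·8}·(-1)^0·(+1)^1 = +1.
v=∞: -391 < 0 and 1073667 > 0  ⇒  (a,b)_∞ = +1.
|Ram(-391, 1073667)| = 4, even; anisotropic at {3, 29, 41, 43}.

[3, 29, 41, 43]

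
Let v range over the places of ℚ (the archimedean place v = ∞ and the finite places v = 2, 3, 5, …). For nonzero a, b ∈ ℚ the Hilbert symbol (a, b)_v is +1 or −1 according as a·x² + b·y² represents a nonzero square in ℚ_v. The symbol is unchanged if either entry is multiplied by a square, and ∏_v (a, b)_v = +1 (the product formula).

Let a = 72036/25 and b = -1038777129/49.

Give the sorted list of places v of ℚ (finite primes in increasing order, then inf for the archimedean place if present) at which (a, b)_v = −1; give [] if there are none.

(a, b) ≡ (2001, -15249) mod (ℚ^×)²; places V = {2, 3, 5, 7, 13, 17, 23, 29, ∞}.
(a,b)_17: α=0, u≡3; β=1, v≡13 (mod 17); (3|17)=-1, (13|17)=+1; sign (−1)^0·-1^1·+1^0 = -1.
(a,b)_7: α=0, u≡5; β=-2, v≡2 (mod 7); (5|7)=-1, (2|7)=+1; sign (−1)^0·-1^-2·+1^0 = +1.
(a,b)_∞: sgn(2001)=+, sgn(-15249)=−, so +1.
(a,b)_2: α=2, β=0; u≡1, v≡7 (mod 8); ε(u)ε(v)=0·1, αω(v)=2·0, βω(u)=0·0; sum ≡ 0  ⇒  +1.
(a,b)_29: α=1, u≡17; β=2, v≡13 (mod 29); (17|29)=-1, (13|29)=+1; sign (−1)^0·-1^2·+1^1 = +1.
(a,b)_3: α=3, u≡1; β=5, v≡2 (mod 3); (1|3)=+1, (2|3)=-1; sign (−1)^1·+1^5·-1^3 = +1.
(a,b)_23: α=1, u≡2; β=1, v≡1 (mod 23); (2|23)=+1, (1|23)=+1; sign (−1)^1·+1^1·+1^1 = -1.
(a,b)_5: α=-2, u≡1; β=0, v≡4 (mod 5); (1|5)=+1, (4|5)=+1; sign (−1)^0·+1^0·+1^-2 = +1.
(a,b)_13: α=0, u≡10; β=1, v≡1 (mod 13); (10|13)=+1, (1|13)=+1; sign (−1)^0·+1^1·+1^0 = +1.
(2001, -15249 / ℚ) ramifies at {17, 23}: a division algebra.

[17, 23]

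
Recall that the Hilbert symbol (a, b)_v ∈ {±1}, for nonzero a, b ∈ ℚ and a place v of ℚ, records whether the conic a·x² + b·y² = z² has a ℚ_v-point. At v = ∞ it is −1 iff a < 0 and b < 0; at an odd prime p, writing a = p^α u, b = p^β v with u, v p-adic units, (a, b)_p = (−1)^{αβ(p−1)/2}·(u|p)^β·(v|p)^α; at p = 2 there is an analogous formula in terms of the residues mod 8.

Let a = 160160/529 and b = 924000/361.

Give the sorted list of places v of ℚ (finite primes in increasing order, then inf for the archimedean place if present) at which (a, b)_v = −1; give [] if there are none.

Mod squares: a ≡ 10010, b ≡ 2310. Check v ∈ {∞, 2, 3, 5, 7, 11, 13, 19, 23}.
v=23: a=23^-2·(≡11), b=23^0·(≡20) mod 23; (11|23)=-1, (20|23)=-1; (−1)^{-2·0·11}·(-1)^0·(-1)^-2 = +1.
v=7: a=7^1·(≡1), b=7^1·(≡2) mod 7; (1|7)=+1, (2|7)=+1; (−1)^{1·1·3}·(+1)^1·(+1)^1 = -1.
v=11: a=11^1·(≡7), b=11^1·(≡9) mod 11; (7|11)=-1, (9|11)=+1; (−1)^{1·1·5}·(-1)^1·(+1)^1 = +1.
v=3: a=3^0·(≡2), b=3^1·(≡2) mod 3; (2|3)=-1, (2|3)=-1; (−1)^{0·1·1}·(-1)^1·(-1)^0 = -1.
v=19: a=19^0·(≡16), b=19^-2·(≡11) mod 19; (16|19)=+1, (11|19)=+1; (−1)^{0·-2·9}·(+1)^-2·(+1)^0 = +1.
v=5: a=5^1·(≡3), b=5^3·(≡2) mod 5; (3|5)=-1, (2|5)=-1; (−1)^{1·3·2}·(-1)^3·(-1)^1 = +1.
v=2: v_2(a)=5, v_2(b)=5; units ≡ 5, 3 (mod 8); ε·ε+αω+βω = 0·1+5·1+5·1 ≡ 0  ⇒  (a,b)_2 = +1.
v=∞: 10010 > 0 and 2310 > 0  ⇒  (a,b)_∞ = +1.
v=13: a=13^1·(≡1), b=13^0·(≡9) mod 13; (1|13)=+1, (9|13)=+1; (−1)^{1·0·6}·(+1)^0·(+1)^1 = +1.
(10010, 2310 / ℚ) ramifies at {3, 7}: a division algebra.

[3, 7]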